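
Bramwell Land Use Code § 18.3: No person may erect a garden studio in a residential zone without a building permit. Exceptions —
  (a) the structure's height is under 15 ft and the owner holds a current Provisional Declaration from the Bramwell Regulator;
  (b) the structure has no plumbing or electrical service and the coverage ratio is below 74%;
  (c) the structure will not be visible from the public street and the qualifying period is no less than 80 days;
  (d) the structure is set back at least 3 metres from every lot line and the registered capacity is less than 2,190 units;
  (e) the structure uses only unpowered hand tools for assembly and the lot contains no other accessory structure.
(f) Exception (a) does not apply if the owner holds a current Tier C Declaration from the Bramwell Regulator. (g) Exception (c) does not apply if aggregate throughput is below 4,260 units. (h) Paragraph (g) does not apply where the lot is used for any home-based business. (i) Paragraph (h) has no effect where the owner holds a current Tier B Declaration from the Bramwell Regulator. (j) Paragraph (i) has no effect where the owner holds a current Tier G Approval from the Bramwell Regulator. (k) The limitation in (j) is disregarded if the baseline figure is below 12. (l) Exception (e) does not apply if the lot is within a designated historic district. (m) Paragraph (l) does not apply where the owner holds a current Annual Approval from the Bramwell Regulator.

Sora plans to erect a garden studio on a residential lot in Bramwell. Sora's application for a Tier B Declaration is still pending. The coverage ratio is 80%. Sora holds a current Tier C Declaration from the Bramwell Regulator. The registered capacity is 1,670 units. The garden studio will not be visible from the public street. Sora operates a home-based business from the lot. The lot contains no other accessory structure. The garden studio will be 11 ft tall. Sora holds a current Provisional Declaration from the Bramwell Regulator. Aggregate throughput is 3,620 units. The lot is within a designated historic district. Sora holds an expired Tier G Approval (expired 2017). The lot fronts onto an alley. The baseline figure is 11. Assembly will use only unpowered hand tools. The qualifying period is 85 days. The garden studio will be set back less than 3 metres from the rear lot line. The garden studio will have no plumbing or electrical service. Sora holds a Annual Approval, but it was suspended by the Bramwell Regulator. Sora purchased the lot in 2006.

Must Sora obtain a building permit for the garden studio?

No — exception (c) applies; Sora does not need a building permit.

Exception (a)'s conditions are all satisfied: the structure's height is 11 ft, under the 15 ft limit; a current Provisional Declaration is held. Turning to paragraph (f): (f) is triggered — a current Tier C Declaration is held. So (a) is unavailable.
Exception (b) fails — the coverage ratio is 80%, not below 74%.
All of (c)'s requirements are met (the structure will not be visible from the street; the qualifying period is 85 days, meeting the 80 days threshold). Considering the limiting provisions: (g) is triggered (aggregate throughput is 3,620 units, below the 4,260 units limit), but is itself disapplied by (h): (h) operates against (g): a home-based business operates on the lot. (i) is inapplicable (there is no Tier B Declaration in force), so (h) stands. (c) remains available.
Exception (d) does not apply: the rear setback is under 3 m.
Exception (e) is satisfied on its face — assembly uses only hand tools; the lot has no other accessory structure. However, paragraphs (l)–(m) must be considered: (l) operates — the lot is in a historic district. (m) is not triggered (there is no Annual Approval in force), so (l) stands. So (e) is unavailable.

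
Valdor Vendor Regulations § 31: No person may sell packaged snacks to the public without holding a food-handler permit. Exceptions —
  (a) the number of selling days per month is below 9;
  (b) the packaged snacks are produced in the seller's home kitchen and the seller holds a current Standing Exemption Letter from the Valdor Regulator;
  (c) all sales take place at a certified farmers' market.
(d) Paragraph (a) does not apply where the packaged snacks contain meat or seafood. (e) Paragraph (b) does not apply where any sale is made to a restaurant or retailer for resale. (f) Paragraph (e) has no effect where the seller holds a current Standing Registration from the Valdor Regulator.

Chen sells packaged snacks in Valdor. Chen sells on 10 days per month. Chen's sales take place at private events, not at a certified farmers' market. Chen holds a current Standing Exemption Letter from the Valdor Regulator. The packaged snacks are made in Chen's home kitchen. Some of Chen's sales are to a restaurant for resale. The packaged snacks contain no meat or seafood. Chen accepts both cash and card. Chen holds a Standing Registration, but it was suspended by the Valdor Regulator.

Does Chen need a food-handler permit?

Exception (a) fails — the number of selling days per month is 10, not below 9.
Exception (b)'s conditions are all satisfied: the packaged snacks are home-kitchen produced; a current Standing Exemption Letter is held. However, paragraphs (e)–(f) must be considered: (e) operates — some sales are to a restaurant for resale. (f) is not triggered (no current Standing Registration is held), so (e) stands. Exception (b) does not apply.
Exception (c) fails — sales are at private events, not a certified farmers' market.
No exception applies. The general rule governs.

Yes — Chen must hold a food-handler permit.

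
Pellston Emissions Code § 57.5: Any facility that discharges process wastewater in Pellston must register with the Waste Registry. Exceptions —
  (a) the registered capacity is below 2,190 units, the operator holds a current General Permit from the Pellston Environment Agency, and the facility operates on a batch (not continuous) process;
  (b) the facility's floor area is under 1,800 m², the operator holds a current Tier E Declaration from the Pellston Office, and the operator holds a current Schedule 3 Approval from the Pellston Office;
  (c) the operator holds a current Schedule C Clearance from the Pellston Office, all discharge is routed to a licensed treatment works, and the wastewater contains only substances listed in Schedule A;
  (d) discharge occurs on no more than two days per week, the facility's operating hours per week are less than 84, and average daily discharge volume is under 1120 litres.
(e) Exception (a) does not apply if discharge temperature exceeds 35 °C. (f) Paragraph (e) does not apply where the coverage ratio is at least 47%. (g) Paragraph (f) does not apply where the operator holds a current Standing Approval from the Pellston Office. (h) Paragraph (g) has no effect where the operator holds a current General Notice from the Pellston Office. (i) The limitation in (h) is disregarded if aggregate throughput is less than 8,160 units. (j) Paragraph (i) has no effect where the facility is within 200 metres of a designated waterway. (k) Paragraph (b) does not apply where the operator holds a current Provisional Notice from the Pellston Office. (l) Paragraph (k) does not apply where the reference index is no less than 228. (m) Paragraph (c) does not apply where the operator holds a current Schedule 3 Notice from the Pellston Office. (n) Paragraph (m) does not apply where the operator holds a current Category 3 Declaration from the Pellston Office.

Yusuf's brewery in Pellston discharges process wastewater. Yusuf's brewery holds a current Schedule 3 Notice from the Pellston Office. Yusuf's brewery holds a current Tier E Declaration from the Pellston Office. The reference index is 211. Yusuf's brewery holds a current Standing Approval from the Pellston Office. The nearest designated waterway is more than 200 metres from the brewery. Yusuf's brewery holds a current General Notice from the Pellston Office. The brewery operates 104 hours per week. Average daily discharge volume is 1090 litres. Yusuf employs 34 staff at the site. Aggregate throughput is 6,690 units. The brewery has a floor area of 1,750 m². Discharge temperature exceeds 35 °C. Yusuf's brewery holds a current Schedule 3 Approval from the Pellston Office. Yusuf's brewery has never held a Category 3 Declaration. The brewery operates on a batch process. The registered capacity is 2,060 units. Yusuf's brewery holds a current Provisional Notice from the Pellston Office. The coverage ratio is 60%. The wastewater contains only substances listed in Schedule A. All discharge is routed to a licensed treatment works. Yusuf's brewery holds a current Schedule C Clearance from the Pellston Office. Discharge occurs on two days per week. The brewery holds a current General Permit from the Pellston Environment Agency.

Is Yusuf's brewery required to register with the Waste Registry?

Exception (a) is satisfied on its face — the registered capacity is 2,060 units, below the 2,190 units limit; a current General Permit is held; the facility operates on a batch process. But applying paragraphs (e)–(j): (e) is engaged — discharge temperature exceeds 35 °C. (f) is triggered (the coverage ratio is 60%, meeting the 47% threshold), but is overridden by (g): (g) operates against (f): a current Standing Approval is held. (h) is triggered (a current General Notice is held), but is overridden by (i): (i) operates against (h): aggregate throughput is 6,690 units, less than the 8,160 units limit. (j) is inapplicable (the brewery is more than 200 m from any designated waterway), so (i) stands. Exception (a) does not apply.
Exception (b)'s conditions are all satisfied: the facility's floor area is 1,750 m², under the 1,800 m² limit; a current Tier E Declaration is held; a current Schedule 3 Approval is held. Turning to paragraphs (k)–(l): (k) operates against (b): a current Provisional Notice is held. (l) does not operate here (the reference index is 211, short of 228), so (k) stands. Exception (b) does not apply.
Exception (c): a current Schedule C Clearance is held; discharge is routed to a licensed treatment works; the wastewater is Schedule-A-only — every condition holds. However, paragraphs (m)–(n) must be considered: (m) operates against (c): a current Schedule 3 Notice is held. (n), which would lift (m), is not triggered — there is no Category 3 Declaration in force. (c) is therefore removed.
Exception (d) fails — the facility's operating hours per week are 104, not less than 84.
Every exception is unavailable, so the rule governs.

Yes — Yusuf's brewery must register with the Waste Registry.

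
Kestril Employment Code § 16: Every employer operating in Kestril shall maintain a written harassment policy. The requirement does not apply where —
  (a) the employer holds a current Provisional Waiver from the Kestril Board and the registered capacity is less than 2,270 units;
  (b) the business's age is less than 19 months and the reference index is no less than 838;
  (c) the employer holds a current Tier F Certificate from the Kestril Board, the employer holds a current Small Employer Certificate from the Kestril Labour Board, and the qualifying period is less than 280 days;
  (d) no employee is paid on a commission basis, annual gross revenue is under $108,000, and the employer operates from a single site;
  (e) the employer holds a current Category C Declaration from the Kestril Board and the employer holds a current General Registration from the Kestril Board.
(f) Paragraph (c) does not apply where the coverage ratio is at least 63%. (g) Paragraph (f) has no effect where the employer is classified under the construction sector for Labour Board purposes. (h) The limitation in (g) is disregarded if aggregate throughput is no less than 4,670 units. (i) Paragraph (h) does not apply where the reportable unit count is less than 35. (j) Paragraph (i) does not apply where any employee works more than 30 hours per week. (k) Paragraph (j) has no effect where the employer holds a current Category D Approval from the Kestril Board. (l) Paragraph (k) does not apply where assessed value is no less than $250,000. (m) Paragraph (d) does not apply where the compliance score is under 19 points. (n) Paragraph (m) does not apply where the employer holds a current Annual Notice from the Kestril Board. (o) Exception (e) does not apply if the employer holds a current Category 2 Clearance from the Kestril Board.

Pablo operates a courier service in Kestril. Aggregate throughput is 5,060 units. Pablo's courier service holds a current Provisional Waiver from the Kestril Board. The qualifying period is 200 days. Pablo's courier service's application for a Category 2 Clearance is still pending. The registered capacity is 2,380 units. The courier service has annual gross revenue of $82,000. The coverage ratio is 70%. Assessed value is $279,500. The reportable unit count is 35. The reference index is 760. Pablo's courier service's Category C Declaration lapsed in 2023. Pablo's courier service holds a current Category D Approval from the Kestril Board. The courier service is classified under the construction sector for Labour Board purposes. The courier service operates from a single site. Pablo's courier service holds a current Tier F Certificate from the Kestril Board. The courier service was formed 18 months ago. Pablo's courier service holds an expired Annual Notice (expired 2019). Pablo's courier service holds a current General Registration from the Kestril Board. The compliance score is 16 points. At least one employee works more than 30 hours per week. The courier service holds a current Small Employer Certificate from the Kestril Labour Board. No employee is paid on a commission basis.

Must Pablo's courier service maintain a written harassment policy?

Yes — Pablo's courier service must maintain a written harassment policy.

Exception (a) fails — the registered capacity is 2,380 units, not less than 2,270 units.
Exception (b) fails — the reference index is 760, short of 838.
Exception (c) is satisfied on its face — a current Tier F Certificate is held; a current Small Employer Certificate is held; the qualifying period is 200 days, less than the 280 days limit. Turning to paragraphs (f)–(l): (f) is engaged — the coverage ratio is 70%, meeting the 63% threshold. (g) would limit (f) — the courier service is classified under the construction sector — but (h) sets (g) aside: (h) operates against (g): aggregate throughput is 5,060 units, meeting the 4,670 units threshold. (i) is inapplicable (the reportable unit count is 35, not less than 35), so (h) stands. So (c) is unavailable.
Exception (d): no employee is paid on commission; annual gross revenue is $82,000, under the $108,000 limit; the employer operates from a single site — every condition holds. But: (m) is triggered — the compliance score is 16 points, under the 19 points limit. (n) is not triggered (the Annual Notice is not current), so (m) stands. So (d) is unavailable.
Exception (e) fails — the Category C Declaration is not current.
No exception applies. The general rule governs.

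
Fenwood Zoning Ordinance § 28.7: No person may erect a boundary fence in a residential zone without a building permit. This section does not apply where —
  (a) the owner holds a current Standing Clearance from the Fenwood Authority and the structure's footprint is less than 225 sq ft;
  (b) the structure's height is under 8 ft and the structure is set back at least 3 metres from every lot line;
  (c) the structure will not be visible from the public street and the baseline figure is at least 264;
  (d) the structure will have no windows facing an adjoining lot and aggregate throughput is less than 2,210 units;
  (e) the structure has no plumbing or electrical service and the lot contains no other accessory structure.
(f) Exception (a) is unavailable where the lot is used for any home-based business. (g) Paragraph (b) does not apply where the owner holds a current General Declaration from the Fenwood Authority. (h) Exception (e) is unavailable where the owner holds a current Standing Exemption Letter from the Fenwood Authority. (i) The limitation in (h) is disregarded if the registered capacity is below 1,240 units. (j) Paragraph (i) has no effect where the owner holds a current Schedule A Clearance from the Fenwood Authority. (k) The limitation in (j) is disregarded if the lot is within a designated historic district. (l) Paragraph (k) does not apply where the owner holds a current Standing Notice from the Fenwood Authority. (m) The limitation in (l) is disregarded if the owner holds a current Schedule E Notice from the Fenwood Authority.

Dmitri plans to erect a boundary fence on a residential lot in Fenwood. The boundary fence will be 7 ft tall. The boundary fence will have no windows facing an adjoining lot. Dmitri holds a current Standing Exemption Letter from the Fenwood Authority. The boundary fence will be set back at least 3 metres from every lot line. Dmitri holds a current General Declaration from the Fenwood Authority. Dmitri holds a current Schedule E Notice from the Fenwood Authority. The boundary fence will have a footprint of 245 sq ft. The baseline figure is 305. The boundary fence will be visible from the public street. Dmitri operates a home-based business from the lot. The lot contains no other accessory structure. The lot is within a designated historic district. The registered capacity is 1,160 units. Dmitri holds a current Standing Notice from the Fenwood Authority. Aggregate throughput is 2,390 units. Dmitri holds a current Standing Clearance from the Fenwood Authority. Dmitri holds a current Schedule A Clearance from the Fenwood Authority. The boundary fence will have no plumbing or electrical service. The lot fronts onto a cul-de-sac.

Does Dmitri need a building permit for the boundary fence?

No — exception (e) applies; Dmitri does not need a building permit.

Exception (a) does not apply: the structure's footprint is 245 sq ft, not less than 225 sq ft.
Exception (b): the structure's height is 7 ft, under the 8 ft limit; the setback is at least 3 m on every side — every condition holds. But applying paragraph (g): (g) operates against (b): a current General Declaration is held. (b) is therefore removed.
Exception (c) fails — the structure will be visible from the street.
Exception (d) requires that aggregate throughput is less than 2,210 units; but aggregate throughput is 2,390 units, not less than 2,210 units, so (d) is unavailable.
Exception (e): there is no plumbing or electrical service; the lot has no other accessory structure — every condition holds. As to paragraphs (h)–(m): (h) would limit (e) — a current Standing Exemption Letter is held — but (i) sets (h) aside: (i) is triggered — the registered capacity is 1,160 units, below the 1,240 units limit. (j) would limit (i) — a current Schedule A Clearance is held — but (k) sets (j) aside: (k) operates against (j): the lot is in a historic district. (l) is engaged (a current Standing Notice is held), but is displaced by (m): (m) operates against (l): a current Schedule E Notice is held. (e) remains available.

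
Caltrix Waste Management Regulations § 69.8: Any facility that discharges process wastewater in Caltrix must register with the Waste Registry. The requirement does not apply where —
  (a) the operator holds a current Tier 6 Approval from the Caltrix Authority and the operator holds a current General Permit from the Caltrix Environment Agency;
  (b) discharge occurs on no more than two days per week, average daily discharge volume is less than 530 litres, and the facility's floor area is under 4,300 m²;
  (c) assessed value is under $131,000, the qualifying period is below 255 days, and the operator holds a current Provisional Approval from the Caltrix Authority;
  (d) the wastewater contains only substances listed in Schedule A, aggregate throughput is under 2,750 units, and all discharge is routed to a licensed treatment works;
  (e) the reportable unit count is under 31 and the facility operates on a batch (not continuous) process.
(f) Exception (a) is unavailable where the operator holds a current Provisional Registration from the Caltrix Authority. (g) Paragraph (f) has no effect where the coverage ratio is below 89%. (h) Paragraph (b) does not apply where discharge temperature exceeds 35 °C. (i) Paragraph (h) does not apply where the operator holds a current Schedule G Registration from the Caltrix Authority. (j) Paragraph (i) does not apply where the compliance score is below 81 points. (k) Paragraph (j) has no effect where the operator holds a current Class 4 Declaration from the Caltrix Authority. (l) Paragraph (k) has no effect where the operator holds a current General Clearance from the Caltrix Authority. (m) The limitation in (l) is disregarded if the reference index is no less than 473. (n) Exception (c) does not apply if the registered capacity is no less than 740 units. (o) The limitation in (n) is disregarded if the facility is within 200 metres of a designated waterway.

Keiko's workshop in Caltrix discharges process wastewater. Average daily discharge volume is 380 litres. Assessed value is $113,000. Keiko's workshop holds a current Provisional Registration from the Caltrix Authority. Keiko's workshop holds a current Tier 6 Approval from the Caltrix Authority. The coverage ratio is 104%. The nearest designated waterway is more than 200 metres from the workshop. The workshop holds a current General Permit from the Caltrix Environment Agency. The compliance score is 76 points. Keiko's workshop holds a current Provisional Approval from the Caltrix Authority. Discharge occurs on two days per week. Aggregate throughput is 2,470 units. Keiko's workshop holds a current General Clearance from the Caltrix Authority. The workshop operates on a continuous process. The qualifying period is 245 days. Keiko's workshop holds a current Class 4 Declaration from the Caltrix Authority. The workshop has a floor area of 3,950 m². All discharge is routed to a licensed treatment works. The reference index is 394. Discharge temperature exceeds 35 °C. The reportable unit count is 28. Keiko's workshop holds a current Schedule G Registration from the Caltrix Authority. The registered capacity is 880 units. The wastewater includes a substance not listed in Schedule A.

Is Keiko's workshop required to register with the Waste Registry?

Yes — Keiko's workshop must register with the Waste Registry.

All of (a)'s requirements are met (a current Tier 6 Approval is held; a current General Permit is held). But: (f) operates against (a): a current Provisional Registration is held. (g), which would lift (f), is inapplicable — the coverage ratio is 104%, not below 89%. Exception (a) does not apply.
Exception (b): discharge occurs on no more than two days per week; average daily discharge volume is 380 litres, less than the 530 litres limit; the facility's floor area is 3,950 m², under the 4,300 m² limit — every condition holds. But: (h) operates against (b): discharge temperature exceeds 35 °C. (i) applies (a current Schedule G Registration is held), but is itself disapplied by (j): (j) is engaged — the compliance score is 76 points, below the 81 points limit. (k) would limit (j) — a current Class 4 Declaration is held — but (l) sets (k) aside: (l) is engaged — a current General Clearance is held. (m) is not triggered (the reference index is 394, short of 473), so (l) stands. (b) is therefore removed.
All of (c)'s requirements are met (assessed value is $113,000, under the $131,000 limit; the qualifying period is 245 days, below the 255 days limit; a current Provisional Approval is held). But applying paragraphs (n)–(o): (n) operates against (c): the registered capacity is 880 units, meeting the 740 units threshold. (o), which would lift (n), is not triggered — the workshop is more than 200 m from any designated waterway. Exception (c) does not apply.
Exception (d) does not apply: the wastewater includes a non-Schedule-A substance.
Exception (e) fails — the facility operates on a continuous process.
None of the exceptions is available; § 69.8 applies in full.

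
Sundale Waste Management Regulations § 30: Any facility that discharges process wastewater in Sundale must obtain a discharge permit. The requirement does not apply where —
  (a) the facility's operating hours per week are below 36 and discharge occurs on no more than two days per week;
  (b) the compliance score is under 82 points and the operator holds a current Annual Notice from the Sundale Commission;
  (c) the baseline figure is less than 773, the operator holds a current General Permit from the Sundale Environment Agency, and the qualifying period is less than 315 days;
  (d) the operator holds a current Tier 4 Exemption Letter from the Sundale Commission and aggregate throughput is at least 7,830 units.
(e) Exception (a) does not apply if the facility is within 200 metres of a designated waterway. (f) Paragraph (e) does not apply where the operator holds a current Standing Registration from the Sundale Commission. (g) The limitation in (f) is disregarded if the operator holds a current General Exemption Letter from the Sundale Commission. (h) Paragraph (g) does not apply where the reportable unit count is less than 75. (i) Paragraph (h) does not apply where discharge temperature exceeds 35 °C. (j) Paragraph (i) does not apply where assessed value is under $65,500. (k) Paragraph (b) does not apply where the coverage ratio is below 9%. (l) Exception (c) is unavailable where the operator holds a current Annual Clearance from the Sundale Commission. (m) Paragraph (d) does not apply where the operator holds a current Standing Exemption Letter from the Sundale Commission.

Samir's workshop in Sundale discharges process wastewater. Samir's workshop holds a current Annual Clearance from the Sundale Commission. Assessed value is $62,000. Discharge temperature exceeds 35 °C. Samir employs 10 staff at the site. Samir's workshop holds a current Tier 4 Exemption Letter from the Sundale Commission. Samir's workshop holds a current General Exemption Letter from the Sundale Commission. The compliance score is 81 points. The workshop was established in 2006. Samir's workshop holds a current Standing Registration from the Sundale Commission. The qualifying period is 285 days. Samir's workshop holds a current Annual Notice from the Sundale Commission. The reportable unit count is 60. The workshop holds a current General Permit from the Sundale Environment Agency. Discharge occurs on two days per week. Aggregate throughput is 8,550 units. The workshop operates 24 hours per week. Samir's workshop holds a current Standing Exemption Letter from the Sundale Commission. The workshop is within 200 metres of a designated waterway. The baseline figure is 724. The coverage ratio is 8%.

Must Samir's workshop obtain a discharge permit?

No — exception (a) applies; Samir's workshop is not required to obtain a discharge permit.

All of (a)'s requirements are met (the facility's operating hours per week are 24, below the 36 limit; discharge occurs on no more than two days per week). Under paragraphs (e)–(j): (e) would limit (a) — the workshop is within 200 m of a designated waterway — but (f) sets (e) aside: (f) operates against (e): a current Standing Registration is held. (g) would limit (f) — a current General Exemption Letter is held — but (h) sets (g) aside: (h) operates against (g): the reportable unit count is 60, less than the 75 limit. (i) operates (discharge temperature exceeds 35 °C), but is overridden by (j): (j) operates against (i): assessed value is $62,000, under the $65,500 limit. So (a) applies.
Exception (b) is satisfied on its face — the compliance score is 81 points, under the 82 points limit; a current Annual Notice is held. However, paragraph (k) must be considered: (k) operates against (b): the coverage ratio is 8%, below the 9% limit. So (b) is unavailable.
Exception (c): the baseline figure is 724, less than the 773 limit; a current General Permit is held; the qualifying period is 285 days, less than the 315 days limit — every condition holds. But applying paragraph (l): (l) applies — a current Annual Clearance is held. Exception (c) does not apply.
All of (d)'s requirements are met (a current Tier 4 Exemption Letter is held; aggregate throughput is 8,550 units, meeting the 7,830 units threshold). Turning to paragraph (m): (m) operates against (d): a current Standing Exemption Letter is held. So (d) is unavailable.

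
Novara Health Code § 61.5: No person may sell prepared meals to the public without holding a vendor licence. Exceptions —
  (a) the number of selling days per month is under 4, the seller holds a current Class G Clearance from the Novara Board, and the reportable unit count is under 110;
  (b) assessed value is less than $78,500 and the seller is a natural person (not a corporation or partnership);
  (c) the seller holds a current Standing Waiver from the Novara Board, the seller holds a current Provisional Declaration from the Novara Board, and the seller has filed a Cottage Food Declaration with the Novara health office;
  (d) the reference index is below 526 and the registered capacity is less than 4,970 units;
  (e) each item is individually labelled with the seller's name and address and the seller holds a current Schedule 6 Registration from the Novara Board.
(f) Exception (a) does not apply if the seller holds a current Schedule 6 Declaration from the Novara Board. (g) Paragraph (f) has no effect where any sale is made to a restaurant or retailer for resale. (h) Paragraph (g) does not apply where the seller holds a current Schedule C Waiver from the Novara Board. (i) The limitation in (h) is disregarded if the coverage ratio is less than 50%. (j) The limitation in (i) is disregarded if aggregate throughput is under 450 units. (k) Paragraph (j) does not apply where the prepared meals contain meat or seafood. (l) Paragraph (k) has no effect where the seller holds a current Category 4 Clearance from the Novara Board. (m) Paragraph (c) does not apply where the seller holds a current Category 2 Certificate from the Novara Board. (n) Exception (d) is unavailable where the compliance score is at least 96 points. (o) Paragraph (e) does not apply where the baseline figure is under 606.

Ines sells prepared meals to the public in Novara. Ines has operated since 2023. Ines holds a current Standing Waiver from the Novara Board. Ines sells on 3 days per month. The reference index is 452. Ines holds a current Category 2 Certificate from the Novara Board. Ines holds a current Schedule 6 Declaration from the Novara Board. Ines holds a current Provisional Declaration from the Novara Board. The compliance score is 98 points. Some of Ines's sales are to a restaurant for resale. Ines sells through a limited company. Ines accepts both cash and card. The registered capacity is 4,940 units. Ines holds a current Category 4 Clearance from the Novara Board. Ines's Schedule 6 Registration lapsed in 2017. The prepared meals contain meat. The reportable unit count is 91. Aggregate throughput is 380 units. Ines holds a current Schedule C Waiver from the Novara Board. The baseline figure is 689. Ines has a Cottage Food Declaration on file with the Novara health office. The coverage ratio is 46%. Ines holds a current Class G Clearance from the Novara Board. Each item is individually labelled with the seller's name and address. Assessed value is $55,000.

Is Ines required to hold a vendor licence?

Yes — Ines must hold a vendor licence.

Exception (a) is satisfied on its face — the number of selling days per month is 3, under the 4 limit; a current Class G Clearance is held; the reportable unit count is 91, under the 110 limit. However, paragraphs (f)–(l) must be considered: (f) is triggered — a current Schedule 6 Declaration is held. (g) is triggered (some sales are to a restaurant for resale), but is set aside by (h): (h) operates against (g): a current Schedule C Waiver is held. (i) would limit (h) — the coverage ratio is 46%, less than the 50% limit — but (j) sets (i) aside: (j) operates against (i): aggregate throughput is 380 units, under the 450 units limit. (k) applies (the prepared meals contain meat), but yields to (l): (l) operates — a current Category 4 Clearance is held. So (a) is unavailable.
Exception (b) requires that the seller is a natural person (not a corporation or partnership); but the seller operates through a limited company, so (b) is unavailable.
Exception (c)'s conditions are all satisfied: a current Standing Waiver is held; a current Provisional Declaration is held; a Cottage Food Declaration is on file. Turning to paragraph (m): (m) is triggered — a current Category 2 Certificate is held. Exception (c) does not apply.
Exception (d): the reference index is 452, below the 526 limit; the registered capacity is 4,940 units, less than the 4,970 units limit — every condition holds. However, paragraph (n) must be considered: (n) operates against (d): the compliance score is 98 points, meeting the 96 points threshold. So (d) is unavailable.
Exception (e) does not apply: no current Schedule 6 Registration is held.
Every exception is unavailable, so the rule governs.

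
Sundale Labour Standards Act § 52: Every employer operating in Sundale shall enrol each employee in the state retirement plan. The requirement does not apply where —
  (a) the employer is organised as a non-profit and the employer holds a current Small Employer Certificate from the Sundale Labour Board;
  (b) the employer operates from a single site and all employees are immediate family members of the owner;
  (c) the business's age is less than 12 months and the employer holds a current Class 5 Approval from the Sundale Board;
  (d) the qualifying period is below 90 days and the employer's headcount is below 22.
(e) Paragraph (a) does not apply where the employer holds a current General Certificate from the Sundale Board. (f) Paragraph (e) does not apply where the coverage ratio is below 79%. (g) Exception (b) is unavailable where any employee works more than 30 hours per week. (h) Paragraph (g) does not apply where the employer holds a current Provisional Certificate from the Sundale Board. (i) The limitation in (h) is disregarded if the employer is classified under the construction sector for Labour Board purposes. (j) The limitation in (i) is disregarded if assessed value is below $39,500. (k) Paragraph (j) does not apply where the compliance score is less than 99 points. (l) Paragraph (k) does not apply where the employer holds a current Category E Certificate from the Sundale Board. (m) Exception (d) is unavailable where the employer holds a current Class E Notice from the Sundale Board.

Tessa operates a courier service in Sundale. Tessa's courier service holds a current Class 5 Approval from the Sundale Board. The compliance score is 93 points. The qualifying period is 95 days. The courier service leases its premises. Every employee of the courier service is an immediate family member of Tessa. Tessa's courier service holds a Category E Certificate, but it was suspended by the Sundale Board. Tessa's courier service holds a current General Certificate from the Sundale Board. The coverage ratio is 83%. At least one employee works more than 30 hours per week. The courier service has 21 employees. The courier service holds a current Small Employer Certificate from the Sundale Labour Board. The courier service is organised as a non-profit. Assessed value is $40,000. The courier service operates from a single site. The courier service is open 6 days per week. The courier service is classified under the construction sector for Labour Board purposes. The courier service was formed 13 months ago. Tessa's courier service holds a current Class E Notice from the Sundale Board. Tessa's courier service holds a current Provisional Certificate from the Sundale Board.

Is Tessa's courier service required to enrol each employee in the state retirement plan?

All of (a)'s requirements are met (the employer is a non-profit; a current Small Employer Certificate is held). However, paragraphs (e)–(f) must be considered: (e) is triggered — a current General Certificate is held. (f), which would lift (e), is inapplicable — the coverage ratio is 83%, not below 79%. Exception (a) does not apply.
Exception (b): the employer operates from a single site; every employee is an immediate family member — every condition holds. But applying paragraphs (g)–(l): (g) operates against (b): at least one employee exceeds 30 hours/week. (h) operates (a current Provisional Certificate is held), but yields to (i): (i) operates against (h): the courier service is classified under the construction sector. (j), which would lift (i), does not operate here — assessed value is $40,000, not below $39,500. (b) is therefore removed.
Exception (c) fails — the business's age is 13 months, not less than 12 months.
Exception (d) fails — the qualifying period is 95 days, not below 90 days.
No exception applies. The general rule governs.

Yes — Tessa's courier service must enrol each employee in the state retirement plan.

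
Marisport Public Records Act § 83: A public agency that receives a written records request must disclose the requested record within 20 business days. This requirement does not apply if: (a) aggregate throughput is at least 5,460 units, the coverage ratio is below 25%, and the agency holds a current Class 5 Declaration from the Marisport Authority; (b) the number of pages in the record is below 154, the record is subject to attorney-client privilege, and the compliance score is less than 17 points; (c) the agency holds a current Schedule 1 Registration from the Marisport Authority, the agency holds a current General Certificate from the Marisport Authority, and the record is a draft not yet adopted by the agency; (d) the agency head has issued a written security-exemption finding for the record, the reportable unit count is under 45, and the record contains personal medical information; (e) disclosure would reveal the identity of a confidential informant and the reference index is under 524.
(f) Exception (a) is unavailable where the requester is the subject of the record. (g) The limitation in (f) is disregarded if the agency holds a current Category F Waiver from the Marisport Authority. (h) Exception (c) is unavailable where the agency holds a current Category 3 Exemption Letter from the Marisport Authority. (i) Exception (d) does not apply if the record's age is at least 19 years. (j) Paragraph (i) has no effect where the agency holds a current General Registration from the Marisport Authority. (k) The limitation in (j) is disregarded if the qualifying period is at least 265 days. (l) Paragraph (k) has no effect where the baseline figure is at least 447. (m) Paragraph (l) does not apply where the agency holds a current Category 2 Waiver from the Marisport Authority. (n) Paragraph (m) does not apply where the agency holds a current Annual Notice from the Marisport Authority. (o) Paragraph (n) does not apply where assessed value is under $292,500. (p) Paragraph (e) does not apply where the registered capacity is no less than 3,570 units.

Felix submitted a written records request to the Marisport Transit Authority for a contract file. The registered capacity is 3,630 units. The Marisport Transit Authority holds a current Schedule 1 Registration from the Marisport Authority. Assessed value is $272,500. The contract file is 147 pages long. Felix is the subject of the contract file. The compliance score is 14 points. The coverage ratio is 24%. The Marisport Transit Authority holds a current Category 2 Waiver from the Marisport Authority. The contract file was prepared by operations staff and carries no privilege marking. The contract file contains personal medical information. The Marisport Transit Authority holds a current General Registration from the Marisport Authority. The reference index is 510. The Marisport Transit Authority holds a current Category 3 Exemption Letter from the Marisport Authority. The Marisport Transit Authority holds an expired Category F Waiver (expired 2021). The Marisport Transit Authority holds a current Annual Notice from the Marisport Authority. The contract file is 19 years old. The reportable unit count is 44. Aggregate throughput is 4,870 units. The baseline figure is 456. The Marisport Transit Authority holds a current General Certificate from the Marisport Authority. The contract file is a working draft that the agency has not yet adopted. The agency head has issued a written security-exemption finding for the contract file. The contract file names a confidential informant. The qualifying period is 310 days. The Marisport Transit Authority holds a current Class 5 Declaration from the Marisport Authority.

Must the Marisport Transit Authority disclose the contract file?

Exception (a) does not apply: aggregate throughput is 4,870 units, short of 5,460 units.
Exception (b) fails — the contract file carries no privilege marking.
Exception (c)'s conditions are all satisfied: a current Schedule 1 Registration is held; a current General Certificate is held; the contract file is an unadopted draft. However, paragraph (h) must be considered: (h) operates against (c): a current Category 3 Exemption Letter is held. Exception (c) does not apply.
Exception (d) is satisfied on its face — a written security-exemption finding has been issued; the reportable unit count is 44, under the 45 limit; the contract file contains personal medical information. However, paragraphs (i)–(o) must be considered: (i) is engaged — the record's age is 19 years, meeting the 19 years threshold. (j) would limit (i) — a current General Registration is held — but (k) sets (j) aside: (k) operates against (j): the qualifying period is 310 days, meeting the 265 days threshold. (l) would limit (k) — the baseline figure is 456, meeting the 447 threshold — but (m) sets (l) aside: (m) applies — a current Category 2 Waiver is held. (n) would limit (m) — a current Annual Notice is held — but (o) sets (n) aside: (o) is engaged — assessed value is $272,500, under the $292,500 limit. (d) is therefore removed.
Exception (e) is satisfied on its face — the contract file names a confidential informant; the reference index is 510, under the 524 limit. However, paragraph (p) must be considered: (p) applies — the registered capacity is 3,630 units, meeting the 3,570 units threshold. (e) is therefore removed.
No exception is made out. the Marisport Transit Authority falls within the general rule.

Yes — the Marisport Transit Authority must disclose the contract file.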